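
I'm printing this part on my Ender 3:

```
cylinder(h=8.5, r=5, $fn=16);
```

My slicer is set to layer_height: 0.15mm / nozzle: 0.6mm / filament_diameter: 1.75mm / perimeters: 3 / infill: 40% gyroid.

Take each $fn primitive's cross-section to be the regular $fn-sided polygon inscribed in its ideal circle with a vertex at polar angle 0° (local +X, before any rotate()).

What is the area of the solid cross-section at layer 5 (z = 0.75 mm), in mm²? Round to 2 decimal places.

At z = 0.75 mm: the cylinder: section is a regular 16-gon, circumradius r=5 (area = (16/2)·5.000²·sin(360°/16) = 76.54 mm²). Overall, the cross-section is a single solid region. Net area = 76.54 mm².

76.54 mm²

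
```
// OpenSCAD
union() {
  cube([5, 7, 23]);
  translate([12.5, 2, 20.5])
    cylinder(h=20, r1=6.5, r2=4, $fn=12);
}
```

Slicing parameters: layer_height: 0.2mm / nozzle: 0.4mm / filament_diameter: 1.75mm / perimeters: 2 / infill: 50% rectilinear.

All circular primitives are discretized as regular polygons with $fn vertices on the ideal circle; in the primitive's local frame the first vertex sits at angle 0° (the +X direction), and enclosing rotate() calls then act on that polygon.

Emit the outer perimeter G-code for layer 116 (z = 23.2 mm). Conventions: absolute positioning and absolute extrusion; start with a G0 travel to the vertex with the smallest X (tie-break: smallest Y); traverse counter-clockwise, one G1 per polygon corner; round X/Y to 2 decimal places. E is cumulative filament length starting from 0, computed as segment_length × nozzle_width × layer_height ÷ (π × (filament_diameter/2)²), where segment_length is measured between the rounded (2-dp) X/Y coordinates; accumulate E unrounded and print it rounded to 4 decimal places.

G0 X6.34 Y2.00 Z23.20
G1 X7.16 Y-1.08 E0.1060
G1 X9.42 Y-3.34 E0.2123
G1 X12.50 Y-4.16 E0.3183
G1 X15.58 Y-3.34 E0.4243
G1 X17.84 Y-1.08 E0.5306
G1 X18.66 Y2.00 E0.6366
G1 X17.84 Y5.08 E0.7427
G1 X15.58 Y7.34 E0.8490
G1 X12.50 Y8.16 E0.9550
G1 X9.42 Y7.34 E1.0610
G1 X7.16 Y5.08 E1.1673
G1 X6.34 Y2.00 E1.2733

At z = 23.2 mm: the cube does not reach this height (z outside [0, 23]); the cone at (12.5, 2): at t=0.135 of its height the radius interpolates to r₁+(r₂−r₁)t = 6.162, giving a regular 12-gon of that circumradius; Merging all regions: only the cone at (12.5, 2) is present, so the union is just that shape — 1 connected region. The outline is a single polygon with 12 vertices. Extrusion per mm of travel: 0.4 × 0.2 / (π × 0.875²) = 0.033260. Accumulating E over each segment gives final E = 1.2733.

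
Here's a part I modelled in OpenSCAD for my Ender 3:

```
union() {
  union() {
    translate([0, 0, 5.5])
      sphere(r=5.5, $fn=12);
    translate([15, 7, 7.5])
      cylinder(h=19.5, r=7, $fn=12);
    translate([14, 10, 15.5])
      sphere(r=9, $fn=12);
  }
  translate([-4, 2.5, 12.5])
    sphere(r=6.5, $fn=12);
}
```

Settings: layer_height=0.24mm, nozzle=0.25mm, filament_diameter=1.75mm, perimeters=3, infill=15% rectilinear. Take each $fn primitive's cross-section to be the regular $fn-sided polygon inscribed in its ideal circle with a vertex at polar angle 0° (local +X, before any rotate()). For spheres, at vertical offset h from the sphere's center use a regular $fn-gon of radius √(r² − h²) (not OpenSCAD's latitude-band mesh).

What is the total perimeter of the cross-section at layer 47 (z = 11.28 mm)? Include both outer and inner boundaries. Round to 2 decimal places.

At z = 11.28 mm: the sphere does not reach this height (|z−center|=5.780 > r=5.5); the cylinder at (15, 7): section is a regular 12-gon, circumradius r=7 (perimeter = 2·12·7.000·sin(180°/12) = 43.48 mm); the r=9 sphere at (14, 10) contributes a regular 12-gon of circumradius √(9²−4.22²) = 7.949 (perimeter = 2·12·7.949·sin(180°/12) = 49.38 mm); Combining (union): the regions partially overlap (shared area 120.31 mm²), so the edge portions inside another operand are dropped and the merged outline is re-measured after clipping — boundary = 53.23 mm; the sphere at (-4, 2.5): section is a regular 12-gon, circumradius = √(r²−h²) = √(6.5²−1.22²) = 6.384 (perimeter = 2·12·6.384·sin(180°/12) = 39.66 mm); Merging all regions: the 2 present regions are separate (no shared area or edge), so areas and boundary lengths simply add and each stays a separate island — boundary = 92.89 mm. Overall, the cross-section has 2 separate islands. Total boundary length (outer) = 92.89 mm.

92.89 mm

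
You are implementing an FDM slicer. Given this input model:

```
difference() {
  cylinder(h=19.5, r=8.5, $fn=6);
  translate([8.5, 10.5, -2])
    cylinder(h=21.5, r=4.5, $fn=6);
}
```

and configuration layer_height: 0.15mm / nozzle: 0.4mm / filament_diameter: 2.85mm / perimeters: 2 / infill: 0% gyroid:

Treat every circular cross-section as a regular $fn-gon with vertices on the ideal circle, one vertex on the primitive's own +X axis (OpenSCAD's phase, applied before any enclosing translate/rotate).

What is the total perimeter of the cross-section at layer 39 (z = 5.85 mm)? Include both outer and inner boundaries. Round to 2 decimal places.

At z = 5.85 mm: the r=8.5 cylinder contributes a regular 6-gon of circumradius 8.5 (perimeter = 2·6·8.500·sin(180°/6) = 51.00 mm); the r=4.5 cylinder at (8.5, 10.5) gives a regular 6-gon of circumradius 4.5 (constant along its height) (perimeter = 2·6·4.500·sin(180°/6) = 27.00 mm); Taking the first minus the rest: starting from the r=8.5 cylinder, the r=4.5 cylinder at (8.5, 10.5) misses the remaining region (no effect) — boundary = 51.00 mm. Overall, the cross-section is a single solid region. Total boundary length (outer) = 51.00 mm.

51.00 mm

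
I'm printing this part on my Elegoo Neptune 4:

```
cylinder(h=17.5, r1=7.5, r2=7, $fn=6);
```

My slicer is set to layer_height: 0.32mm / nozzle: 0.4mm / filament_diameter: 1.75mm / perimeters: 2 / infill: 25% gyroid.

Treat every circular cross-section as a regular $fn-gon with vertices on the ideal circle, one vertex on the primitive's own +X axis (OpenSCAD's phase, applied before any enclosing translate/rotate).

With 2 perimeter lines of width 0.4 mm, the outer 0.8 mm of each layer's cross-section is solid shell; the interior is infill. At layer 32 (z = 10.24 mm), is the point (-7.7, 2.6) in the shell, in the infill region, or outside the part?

outside

At z = 10.24 mm: the cone: at t=0.585 of its height the radius interpolates to r₁+(r₂−r₁)t = 7.207, giving a regular 6-gon of that circumradius. Overall, the cross-section is a single solid region. The nearest boundary edge runs (-3.60, 6.24)→(-7.21, 0.00); distance from the point to it = 1.73 mm. The point is not inside any of the regions above, so it lies outside the cross-section (1.73 mm from the nearest boundary).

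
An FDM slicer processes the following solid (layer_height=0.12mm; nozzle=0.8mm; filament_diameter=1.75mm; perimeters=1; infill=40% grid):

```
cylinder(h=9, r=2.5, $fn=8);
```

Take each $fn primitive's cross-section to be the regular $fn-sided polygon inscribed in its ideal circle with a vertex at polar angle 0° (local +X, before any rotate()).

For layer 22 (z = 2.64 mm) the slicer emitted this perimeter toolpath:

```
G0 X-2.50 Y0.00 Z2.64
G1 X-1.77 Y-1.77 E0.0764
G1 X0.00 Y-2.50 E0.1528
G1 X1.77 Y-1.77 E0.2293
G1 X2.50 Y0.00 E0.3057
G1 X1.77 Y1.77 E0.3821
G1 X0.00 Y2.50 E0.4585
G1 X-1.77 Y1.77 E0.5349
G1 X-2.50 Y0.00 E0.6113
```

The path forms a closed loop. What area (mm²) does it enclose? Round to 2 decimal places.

17.70 mm²

Apply the shoelace formula to the sequence of (X, Y) vertices; enclosed area = 17.70 mm².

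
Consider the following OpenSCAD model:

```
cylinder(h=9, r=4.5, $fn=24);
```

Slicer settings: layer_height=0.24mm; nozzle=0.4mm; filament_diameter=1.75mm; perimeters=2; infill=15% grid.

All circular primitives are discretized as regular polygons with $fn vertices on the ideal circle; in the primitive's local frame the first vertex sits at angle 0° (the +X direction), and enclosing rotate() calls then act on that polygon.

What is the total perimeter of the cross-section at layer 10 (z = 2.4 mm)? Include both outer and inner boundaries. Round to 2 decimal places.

28.19 mm

At z = 2.4 mm: the r=4.5 cylinder contributes a regular 24-gon of circumradius 4.5 (perimeter = 2·24·4.500·sin(180°/24) = 28.19 mm). Overall, the cross-section is a single solid region. Total boundary length (outer) = 28.19 mm.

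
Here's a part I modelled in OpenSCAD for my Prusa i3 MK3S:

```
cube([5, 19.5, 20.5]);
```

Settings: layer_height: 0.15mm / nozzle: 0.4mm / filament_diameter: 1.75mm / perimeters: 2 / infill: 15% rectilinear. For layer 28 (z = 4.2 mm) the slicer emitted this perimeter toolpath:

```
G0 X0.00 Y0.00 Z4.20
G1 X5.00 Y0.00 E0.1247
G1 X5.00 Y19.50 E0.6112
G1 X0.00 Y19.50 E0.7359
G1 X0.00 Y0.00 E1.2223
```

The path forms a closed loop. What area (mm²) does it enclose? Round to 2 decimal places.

97.50 mm²

Apply the shoelace formula to the sequence of (X, Y) vertices; enclosed area = 97.50 mm².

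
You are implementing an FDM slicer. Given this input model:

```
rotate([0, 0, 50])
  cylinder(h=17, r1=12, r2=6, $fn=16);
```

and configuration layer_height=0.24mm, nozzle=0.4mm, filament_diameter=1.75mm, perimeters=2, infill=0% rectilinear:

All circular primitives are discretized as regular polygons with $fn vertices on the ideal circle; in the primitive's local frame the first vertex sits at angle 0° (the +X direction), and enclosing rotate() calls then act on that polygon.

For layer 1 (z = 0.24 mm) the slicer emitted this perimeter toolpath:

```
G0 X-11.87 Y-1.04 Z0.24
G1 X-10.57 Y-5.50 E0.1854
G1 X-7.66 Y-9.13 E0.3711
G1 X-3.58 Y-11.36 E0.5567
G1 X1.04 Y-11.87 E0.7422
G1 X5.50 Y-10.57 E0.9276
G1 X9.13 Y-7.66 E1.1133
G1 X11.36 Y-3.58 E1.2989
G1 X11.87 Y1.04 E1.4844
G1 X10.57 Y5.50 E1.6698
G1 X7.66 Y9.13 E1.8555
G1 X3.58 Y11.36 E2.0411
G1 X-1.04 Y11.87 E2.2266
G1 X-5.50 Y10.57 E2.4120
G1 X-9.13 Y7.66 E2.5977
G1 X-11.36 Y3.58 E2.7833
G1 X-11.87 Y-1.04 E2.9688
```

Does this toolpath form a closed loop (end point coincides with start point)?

Start point (G0): (-11.87, -1.04). End point (last G1): the path returns to the start — closed.

yes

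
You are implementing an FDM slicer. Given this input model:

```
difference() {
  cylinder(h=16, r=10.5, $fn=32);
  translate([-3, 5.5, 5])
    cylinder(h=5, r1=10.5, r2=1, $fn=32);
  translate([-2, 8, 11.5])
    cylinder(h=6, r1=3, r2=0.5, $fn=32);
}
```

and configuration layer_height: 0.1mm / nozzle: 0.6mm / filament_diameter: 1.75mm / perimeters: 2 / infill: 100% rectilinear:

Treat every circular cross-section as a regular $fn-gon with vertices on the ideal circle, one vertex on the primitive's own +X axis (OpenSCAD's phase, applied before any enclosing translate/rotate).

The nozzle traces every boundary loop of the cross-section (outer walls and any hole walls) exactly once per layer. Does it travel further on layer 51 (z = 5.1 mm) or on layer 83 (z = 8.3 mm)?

layer 83 (z = 8.3 mm)

Layer 51 (z = 5.1): the cylinder: section is a regular 32-gon, circumradius r=10.5 (perimeter = 2·32·10.500·sin(180°/32) = 65.87 mm); the cone at (-3, 5.5) contributes a regular 32-gon of circumradius 10.310 (interpolated between r1=10.5 and r2=1 at t=0.020) (perimeter = 2·32·10.310·sin(180°/32) = 64.68 mm); the cone at (-2, 8) is absent (z outside [11.5, 17.5]); Taking the first minus the rest: starting from the r=10.5 cylinder, the cone at (-3, 5.5) partially overlaps it — only the 209.95 mm² overlap (of its 331.80 mm²) is removed, clipping the outline — boundary = 66.48 mm. So its perimeter = 66.48 mm. Layer 83 (z = 8.3): the r=10.5 cylinder gives a regular 32-gon of circumradius 10.5 (constant along its height) (perimeter = 2·32·10.500·sin(180°/32) = 65.87 mm); the cone at (-3, 5.5) contributes a regular 32-gon of circumradius 4.230 (interpolated between r1=10.5 and r2=1 at t=0.660) (perimeter = 2·32·4.230·sin(180°/32) = 26.54 mm); the cone at (-2, 8) is absent (z outside [11.5, 17.5]); Taking the first minus the rest: starting from the r=10.5 cylinder, the cone at (-3, 5.5) partially overlaps it — only the 55.83 mm² overlap (of its 55.85 mm²) is removed, clipping the outline — boundary = 90.24 mm. So its perimeter = 90.24 mm. Layer 83 is larger (90.24 vs 66.48 mm).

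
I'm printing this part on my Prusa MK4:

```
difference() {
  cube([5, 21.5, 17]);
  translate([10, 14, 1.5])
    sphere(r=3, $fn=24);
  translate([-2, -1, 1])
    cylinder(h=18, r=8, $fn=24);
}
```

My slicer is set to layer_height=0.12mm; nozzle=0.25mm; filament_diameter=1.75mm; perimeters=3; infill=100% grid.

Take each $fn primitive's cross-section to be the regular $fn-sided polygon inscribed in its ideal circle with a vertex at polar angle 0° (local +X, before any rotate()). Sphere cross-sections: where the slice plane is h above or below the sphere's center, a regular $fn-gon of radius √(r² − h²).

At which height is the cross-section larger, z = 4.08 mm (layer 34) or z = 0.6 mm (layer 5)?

layer 5 (z = 0.6 mm)

Layer 34 (z = 4.08): the cube (footprint 5×21.5) is included at this height (area 107.50 mm²); the r=3 sphere at (10, 14) contributes a regular 24-gon of circumradius √(3²−2.58²) = 1.531 (area = (24/2)·1.531²·sin(360°/24) = 7.28 mm²); the cylinder at (-2, -1): section is a regular 24-gon, circumradius r=8 (area = (24/2)·8.000²·sin(360°/24) = 198.77 mm²); Subtracting the remaining from the first: starting from the 5×21.5 cube (107.50 mm²), the r=3 sphere at (10, 14) misses the remaining region (no effect); the r=8 cylinder at (-2, -1) partially overlaps it — only the 26.53 mm² overlap (of its 198.77 mm²) is removed, clipping the outline — area = 80.97 mm². So its area = 80.97 mm². Layer 5 (z = 0.6): the cube (footprint 5×21.5) is included at this height (area 107.50 mm²); the r=3 sphere at (10, 14) contributes a regular 24-gon of circumradius √(3²−0.9²) = 2.862 (area = (24/2)·2.862²·sin(360°/24) = 25.44 mm²); the cylinder at (-2, -1) is absent (z outside [1, 19]); After the difference (first − rest): starting from the 5×21.5 cube (107.50 mm²), the r=3 sphere at (10, 14) misses the remaining region (no effect) — area = 107.50 mm². So its area = 107.50 mm². Layer 5 is larger (107.50 vs 80.97 mm²).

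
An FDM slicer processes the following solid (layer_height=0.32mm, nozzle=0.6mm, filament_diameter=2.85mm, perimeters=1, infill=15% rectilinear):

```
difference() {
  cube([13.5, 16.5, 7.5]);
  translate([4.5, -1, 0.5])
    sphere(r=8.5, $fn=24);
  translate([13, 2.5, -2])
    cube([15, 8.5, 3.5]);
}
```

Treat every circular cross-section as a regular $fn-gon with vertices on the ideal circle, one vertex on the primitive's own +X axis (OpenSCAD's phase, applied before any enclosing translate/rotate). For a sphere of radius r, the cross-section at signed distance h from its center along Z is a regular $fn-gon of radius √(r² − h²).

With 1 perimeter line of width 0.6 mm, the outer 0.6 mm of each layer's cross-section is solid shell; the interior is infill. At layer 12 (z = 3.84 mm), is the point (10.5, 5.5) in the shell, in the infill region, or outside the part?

infill

At z = 3.84 mm: the cube (footprint 13.5×16.5) is included at this height; the r=8.5 sphere at (4.5, -1) slices to a regular 24-gon of circumradius 7.816 (√(r²−h²) with h=3.34 from center); the cube at (13, 2.5) does not reach this height (z outside [-2, 1.5]); After the difference (first − rest): starting from the 13.5×16.5 cube, the r=8.5 sphere at (4.5, -1) partially overlaps it — only the 68.10 mm² overlap (of its 189.75 mm²) is removed, clipping the outline — 1 connected region. Overall, the cross-section is a single solid region. The nearest boundary edge runs (10.03, 4.53)→(8.41, 5.77); distance from the point to it = 1.06 mm. The point is inside the cross-section and 1.06 mm from the nearest boundary — more than the 0.6 mm shell width (1 × 0.6), so it's in the infill interior.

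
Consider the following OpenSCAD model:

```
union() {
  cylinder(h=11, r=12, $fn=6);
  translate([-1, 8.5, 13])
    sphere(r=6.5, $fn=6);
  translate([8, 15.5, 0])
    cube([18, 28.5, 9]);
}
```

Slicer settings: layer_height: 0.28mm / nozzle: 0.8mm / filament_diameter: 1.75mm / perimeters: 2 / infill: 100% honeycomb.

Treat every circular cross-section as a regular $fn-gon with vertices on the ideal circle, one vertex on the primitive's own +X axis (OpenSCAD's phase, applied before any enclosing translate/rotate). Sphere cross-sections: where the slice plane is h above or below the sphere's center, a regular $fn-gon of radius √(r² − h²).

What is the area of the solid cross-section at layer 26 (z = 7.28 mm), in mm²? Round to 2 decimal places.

At z = 7.28 mm: the r=12 cylinder gives a regular 6-gon of circumradius 12 (constant along its height) (area = (6/2)·12.000²·sin(360°/6) = 374.12 mm²); the sphere at (-1, 8.5): section is a regular 6-gon, circumradius = √(r²−h²) = √(6.5²−5.72²) = 3.087 (area = (6/2)·3.087²·sin(360°/6) = 24.76 mm²); the 18×28.5 cube at (8, 15.5) contributes its full rectangle (area 513.00 mm²); Combining (union): the regions partially overlap — summed areas 911.89 mm² minus the doubly-counted overlap 22.00 mm² gives 889.89 mm² — area = 889.89 mm². Overall, the cross-section has 2 separate islands. Net area = 889.89 mm².

889.89 mm²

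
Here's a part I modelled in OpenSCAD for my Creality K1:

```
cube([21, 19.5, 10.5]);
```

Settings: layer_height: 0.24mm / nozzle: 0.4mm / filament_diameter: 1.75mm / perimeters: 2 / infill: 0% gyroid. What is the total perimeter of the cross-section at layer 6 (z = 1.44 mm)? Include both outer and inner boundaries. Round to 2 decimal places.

At z = 1.44 mm: the cube (footprint 21×19.5) is included at this height (perimeter 81.00 mm). Overall, the cross-section is a single solid region. Total boundary length (outer) = 81.00 mm.

81.00 mm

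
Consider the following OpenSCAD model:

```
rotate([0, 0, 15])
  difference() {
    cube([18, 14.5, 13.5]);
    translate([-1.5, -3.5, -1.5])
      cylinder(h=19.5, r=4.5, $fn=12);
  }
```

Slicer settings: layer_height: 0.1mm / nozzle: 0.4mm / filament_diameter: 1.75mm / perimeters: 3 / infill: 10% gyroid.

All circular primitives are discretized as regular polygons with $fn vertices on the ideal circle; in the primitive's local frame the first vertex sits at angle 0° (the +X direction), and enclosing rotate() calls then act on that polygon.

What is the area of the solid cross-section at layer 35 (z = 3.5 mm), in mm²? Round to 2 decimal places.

260.55 mm²

At z = 3.5 mm: the cube (footprint 18×14.5) is included at this height (area 261.00 mm²); the cylinder at (-1.5, -3.5): section is a regular 12-gon, circumradius r=4.5 (area = (12/2)·4.500²·sin(360°/12) = 60.75 mm²); After the difference (first − rest): starting from the 18×14.5 cube (261.00 mm²), the r=4.5 cylinder at (-1.5, -3.5) partially overlaps it — only the 0.45 mm² overlap (of its 60.75 mm²) is removed, clipping the outline — area = 260.55 mm²; (whole slice rotated 15° about Z — lengths, areas and connectivity unchanged). Overall, the cross-section is a single solid region. Net area = 260.55 mm².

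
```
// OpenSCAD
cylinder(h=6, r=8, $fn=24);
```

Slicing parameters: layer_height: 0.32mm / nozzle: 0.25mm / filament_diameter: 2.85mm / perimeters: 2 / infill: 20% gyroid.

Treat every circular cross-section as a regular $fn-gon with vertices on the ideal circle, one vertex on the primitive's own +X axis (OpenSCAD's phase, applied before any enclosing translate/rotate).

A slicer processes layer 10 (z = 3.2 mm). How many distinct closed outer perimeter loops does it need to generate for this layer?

1

At z = 3.2 mm: the r=8 cylinder contributes a regular 24-gon of circumradius 8. The result has 1 disconnected region.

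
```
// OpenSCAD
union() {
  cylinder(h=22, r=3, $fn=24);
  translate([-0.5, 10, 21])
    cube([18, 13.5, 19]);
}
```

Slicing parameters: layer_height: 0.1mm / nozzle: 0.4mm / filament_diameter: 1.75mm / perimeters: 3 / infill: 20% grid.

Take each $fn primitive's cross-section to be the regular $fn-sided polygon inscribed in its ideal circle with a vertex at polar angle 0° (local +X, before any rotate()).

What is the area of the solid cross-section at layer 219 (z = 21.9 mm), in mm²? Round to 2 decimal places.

At z = 21.9 mm: the cylinder: section is a regular 24-gon, circumradius r=3 (area = (24/2)·3.000²·sin(360°/24) = 27.95 mm²); the 18×13.5 cube at (-0.5, 10) contributes its full rectangle (area 243.00 mm²); Combining (union): the 2 present regions are separate (no shared area or edge), so areas and boundary lengths simply add and each stays a separate island — area = 270.95 mm². Overall, the cross-section has 2 separate islands. Net area = 270.95 mm².

270.95 mm²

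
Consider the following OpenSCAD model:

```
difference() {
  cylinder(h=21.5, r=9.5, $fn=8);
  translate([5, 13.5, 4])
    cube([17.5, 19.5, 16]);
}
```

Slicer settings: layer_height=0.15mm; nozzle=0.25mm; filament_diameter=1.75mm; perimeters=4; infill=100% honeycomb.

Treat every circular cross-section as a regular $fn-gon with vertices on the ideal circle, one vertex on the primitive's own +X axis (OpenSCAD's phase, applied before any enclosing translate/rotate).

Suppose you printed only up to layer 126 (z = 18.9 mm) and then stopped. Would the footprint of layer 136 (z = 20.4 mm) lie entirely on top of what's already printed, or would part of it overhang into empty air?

entirely on top

Compare the two slices. At z = 18.9: the r=9.5 cylinder contributes a regular 8-gon of circumradius 9.5 (area = (8/2)·9.500²·sin(360°/8) = 255.27 mm²); the 17.5×19.5 cube at (5, 13.5) contributes its full rectangle (area 341.25 mm²); Subtracting the remaining from the first: starting from the r=9.5 cylinder (255.27 mm²), the 17.5×19.5 cube at (5, 13.5) misses the remaining region (no effect) — area = 255.27 mm². At z = 20.4: the cylinder: section is a regular 8-gon, circumradius r=9.5 (area = (8/2)·9.500²·sin(360°/8) = 255.27 mm²); the cube at (5, 13.5) is not intersected at this z (z outside [4, 20]); Subtracting the remaining from the first: none of the subtracted shapes is present at this height, so the r=9.5 cylinder is unchanged — area = 255.27 mm². Checking containment: the cross-section at z = 20.4 is a subset of the cross-section at z = 18.9.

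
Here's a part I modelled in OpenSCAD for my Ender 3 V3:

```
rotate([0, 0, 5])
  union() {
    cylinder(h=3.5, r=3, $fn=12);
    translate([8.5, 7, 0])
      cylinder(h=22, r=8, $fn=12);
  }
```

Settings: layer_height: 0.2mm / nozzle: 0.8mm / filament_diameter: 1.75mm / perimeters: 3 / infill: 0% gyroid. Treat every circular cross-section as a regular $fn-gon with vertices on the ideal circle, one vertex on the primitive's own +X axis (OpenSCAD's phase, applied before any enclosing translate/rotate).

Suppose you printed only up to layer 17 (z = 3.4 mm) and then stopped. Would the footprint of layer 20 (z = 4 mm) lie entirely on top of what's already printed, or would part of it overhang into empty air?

Compare the two slices. At z = 3.4: the cylinder: section is a regular 12-gon, circumradius r=3 (area = (12/2)·3.000²·sin(360°/12) = 27.00 mm²); the cylinder at (8.5, 7): section is a regular 12-gon, circumradius r=8 (area = (12/2)·8.000²·sin(360°/12) = 192.00 mm²); Combining (union): the 2 present regions are separate (no shared area or edge), so areas and boundary lengths simply add and each stays a separate island — area = 219.00 mm²; (rotated 5° about Z; rotation is an isometry so areas/perimeters/island counts are preserved). At z = 4: the cylinder is absent (z outside [0, 3.5]); the cylinder at (8.5, 7): section is a regular 12-gon, circumradius r=8 (area = (12/2)·8.000²·sin(360°/12) = 192.00 mm²); Merging all regions: only the r=8 cylinder at (8.5, 7) is present, so the union is just that shape — area = 192.00 mm²; (whole slice rotated 5° about Z — lengths, areas and connectivity unchanged). Checking containment: the cross-section at z = 4 is a subset of the cross-section at z = 3.4.

entirely on top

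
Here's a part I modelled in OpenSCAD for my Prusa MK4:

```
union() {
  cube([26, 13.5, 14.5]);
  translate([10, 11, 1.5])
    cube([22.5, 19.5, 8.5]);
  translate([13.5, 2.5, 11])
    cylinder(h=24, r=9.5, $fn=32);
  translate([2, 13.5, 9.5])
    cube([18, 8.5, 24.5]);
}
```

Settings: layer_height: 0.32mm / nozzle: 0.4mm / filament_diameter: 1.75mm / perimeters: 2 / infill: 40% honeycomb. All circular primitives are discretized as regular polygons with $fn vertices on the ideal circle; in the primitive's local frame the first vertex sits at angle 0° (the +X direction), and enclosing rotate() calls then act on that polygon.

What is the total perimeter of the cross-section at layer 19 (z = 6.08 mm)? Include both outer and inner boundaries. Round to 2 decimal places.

At z = 6.08 mm: the cube (footprint 26×13.5) is included at this height (perimeter 79.00 mm); the cube at (10, 11) (footprint 22.5×19.5) is included at this height (perimeter 84.00 mm); the cylinder at (13.5, 2.5) does not reach this height (z outside [11, 35]); the cube at (2, 13.5) is not intersected at this z (z outside [9.5, 34]); Taking the union: the regions partially overlap (shared area 40.00 mm²), so the edge portions inside another operand are dropped and the merged outline is re-measured after clipping — boundary = 126.00 mm. Overall, the cross-section is a single solid region. Total boundary length (outer) = 126.00 mm.

126.00 mm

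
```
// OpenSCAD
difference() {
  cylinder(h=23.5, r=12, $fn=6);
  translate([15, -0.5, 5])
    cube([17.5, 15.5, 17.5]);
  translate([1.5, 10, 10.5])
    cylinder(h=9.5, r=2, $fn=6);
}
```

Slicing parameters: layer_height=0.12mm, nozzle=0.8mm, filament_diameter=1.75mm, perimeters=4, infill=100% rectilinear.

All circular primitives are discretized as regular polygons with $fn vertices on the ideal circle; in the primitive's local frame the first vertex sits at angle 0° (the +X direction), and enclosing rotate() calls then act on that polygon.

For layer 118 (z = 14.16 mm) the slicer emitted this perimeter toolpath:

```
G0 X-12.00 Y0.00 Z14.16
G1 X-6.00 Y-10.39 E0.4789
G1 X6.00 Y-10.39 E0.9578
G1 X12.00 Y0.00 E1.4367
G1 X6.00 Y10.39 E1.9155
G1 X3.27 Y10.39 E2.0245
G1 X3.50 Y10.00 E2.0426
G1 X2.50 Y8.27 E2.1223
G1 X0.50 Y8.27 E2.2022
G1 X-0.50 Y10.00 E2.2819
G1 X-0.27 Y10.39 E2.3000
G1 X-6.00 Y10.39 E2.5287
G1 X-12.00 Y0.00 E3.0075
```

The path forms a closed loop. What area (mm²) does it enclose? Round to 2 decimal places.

Apply the shoelace formula to the sequence of (X, Y) vertices; enclosed area = 367.38 mm².

367.38 mm²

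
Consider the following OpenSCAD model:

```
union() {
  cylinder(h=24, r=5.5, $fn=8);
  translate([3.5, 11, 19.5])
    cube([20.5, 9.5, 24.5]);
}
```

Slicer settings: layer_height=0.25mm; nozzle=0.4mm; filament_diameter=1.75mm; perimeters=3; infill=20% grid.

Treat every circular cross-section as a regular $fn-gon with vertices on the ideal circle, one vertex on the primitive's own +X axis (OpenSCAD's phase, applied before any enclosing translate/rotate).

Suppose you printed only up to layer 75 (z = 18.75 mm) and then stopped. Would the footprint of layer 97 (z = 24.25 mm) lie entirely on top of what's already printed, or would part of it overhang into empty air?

part overhangs

Compare the two slices. At z = 18.75: the cylinder: section is a regular 8-gon, circumradius r=5.5 (area = (8/2)·5.500²·sin(360°/8) = 85.56 mm²); the cube at (3.5, 11) is absent (z outside [19.5, 44]); Merging all regions: only the r=5.5 cylinder is present, so the union is just that shape — area = 85.56 mm². At z = 24.25: the cylinder is absent (z outside [0, 24]); the cube at (3.5, 11) is present — its section is the full 20.5×9.5 rectangle (area 194.75 mm²); Combining (union): only the 20.5×9.5 cube at (3.5, 11) is present, so the union is just that shape — area = 194.75 mm². Checking containment: at z = 24.25 the cross-section extends beyond the z = 18.75 cross-section by about 194.75 mm².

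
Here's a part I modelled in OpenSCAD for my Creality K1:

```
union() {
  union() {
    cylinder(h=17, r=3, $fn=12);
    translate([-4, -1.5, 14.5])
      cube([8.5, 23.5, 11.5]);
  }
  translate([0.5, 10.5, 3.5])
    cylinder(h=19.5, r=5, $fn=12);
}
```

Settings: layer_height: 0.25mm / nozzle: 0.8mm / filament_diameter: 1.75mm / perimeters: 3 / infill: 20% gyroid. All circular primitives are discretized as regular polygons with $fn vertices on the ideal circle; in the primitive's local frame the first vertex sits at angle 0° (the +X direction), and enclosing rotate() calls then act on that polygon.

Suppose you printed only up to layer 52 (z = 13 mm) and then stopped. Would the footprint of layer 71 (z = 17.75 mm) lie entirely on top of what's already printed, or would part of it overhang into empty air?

part overhangs

Compare the two slices. At z = 13: the r=3 cylinder contributes a regular 12-gon of circumradius 3 (area = (12/2)·3.000²·sin(360°/12) = 27.00 mm²); the cube at (-4, -1.5) does not reach this height (z outside [14.5, 26]); Taking the union: only the r=3 cylinder is present, so the union is just that shape — area = 27.00 mm²; the r=5 cylinder at (0.5, 10.5) contributes a regular 12-gon of circumradius 5 (area = (12/2)·5.000²·sin(360°/12) = 75.00 mm²); Combining (union): the 2 present regions are separate (no shared area or edge), so areas and boundary lengths simply add and each stays a separate island — area = 102.00 mm². At z = 17.75: the cylinder does not reach this height (z outside [0, 17]); the 8.5×23.5 cube at (-4, -1.5) contributes its full rectangle (area 199.75 mm²); Taking the union: only the 8.5×23.5 cube at (-4, -1.5) is present, so the union is just that shape — area = 199.75 mm²; the r=5 cylinder at (0.5, 10.5) gives a regular 12-gon of circumradius 5 (constant along its height) (area = (12/2)·5.000²·sin(360°/12) = 75.00 mm²); Taking the union: the regions partially overlap — summed areas 274.75 mm² minus the doubly-counted overlap 70.63 mm² gives 204.12 mm² — area = 204.12 mm². Checking containment: at z = 17.75 the cross-section extends beyond the z = 13 cross-section by about 107.22 mm².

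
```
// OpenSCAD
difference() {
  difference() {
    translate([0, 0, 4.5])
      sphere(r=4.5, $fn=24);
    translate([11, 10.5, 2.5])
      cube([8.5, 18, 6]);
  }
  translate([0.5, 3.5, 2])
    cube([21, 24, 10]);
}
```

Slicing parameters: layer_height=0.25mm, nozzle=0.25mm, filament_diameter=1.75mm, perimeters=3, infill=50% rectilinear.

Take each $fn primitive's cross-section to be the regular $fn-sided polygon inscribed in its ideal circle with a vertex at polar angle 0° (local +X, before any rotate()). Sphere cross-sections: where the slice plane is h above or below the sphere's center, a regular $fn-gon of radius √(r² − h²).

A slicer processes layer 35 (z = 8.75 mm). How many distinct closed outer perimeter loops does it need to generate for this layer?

At z = 8.75 mm: the r=4.5 sphere slices to a regular 24-gon of circumradius 1.479 (√(r²−h²) with h=4.25 from center); the cube at (11, 10.5) is absent (z outside [2.5, 8.5]); After the difference (first − rest): none of the subtracted shapes is present at this height, so the r=4.5 sphere is unchanged — 1 connected region; the cube at (0.5, 3.5) is present — its section is the full 21×24 rectangle; Taking the first minus the rest: starting from that combined region, the 21×24 cube at (0.5, 3.5) misses the remaining region (no effect) — 1 connected region. The result has 1 disconnected region.

1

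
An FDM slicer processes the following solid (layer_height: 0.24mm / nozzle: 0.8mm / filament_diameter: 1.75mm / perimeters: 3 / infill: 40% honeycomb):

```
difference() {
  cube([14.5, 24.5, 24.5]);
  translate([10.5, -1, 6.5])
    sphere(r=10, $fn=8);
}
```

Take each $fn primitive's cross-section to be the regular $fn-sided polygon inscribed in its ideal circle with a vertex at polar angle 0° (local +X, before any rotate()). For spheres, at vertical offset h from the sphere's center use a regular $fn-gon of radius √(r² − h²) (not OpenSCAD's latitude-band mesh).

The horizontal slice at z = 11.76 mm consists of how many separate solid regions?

1

At z = 11.76 mm: the 14.5×24.5 cube contributes its full rectangle; the r=10 sphere at (10.5, -1) slices to a regular 8-gon of circumradius 8.505 (√(r²−h²) with h=5.26 from center); Taking the first minus the rest: starting from the 14.5×24.5 cube, the r=10 sphere at (10.5, -1) partially overlaps it — only the 69.55 mm² overlap (of its 204.59 mm²) is removed, clipping the outline — 1 connected region. The result has 1 disconnected region.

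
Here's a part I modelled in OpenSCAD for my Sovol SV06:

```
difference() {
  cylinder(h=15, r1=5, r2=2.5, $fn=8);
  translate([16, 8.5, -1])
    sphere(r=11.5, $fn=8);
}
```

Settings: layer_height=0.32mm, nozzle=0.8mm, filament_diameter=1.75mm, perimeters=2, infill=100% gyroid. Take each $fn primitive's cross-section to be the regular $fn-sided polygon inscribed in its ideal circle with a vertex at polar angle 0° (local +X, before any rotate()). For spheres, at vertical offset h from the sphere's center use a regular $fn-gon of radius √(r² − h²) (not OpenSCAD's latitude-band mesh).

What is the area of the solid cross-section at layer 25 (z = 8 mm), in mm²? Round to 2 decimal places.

At z = 8 mm: the cone contributes a regular 8-gon of circumradius 3.667 (interpolated between r1=5 and r2=2.5 at t=0.533) (area = (8/2)·3.667²·sin(360°/8) = 38.03 mm²); the r=11.5 sphere at (16, 8.5) slices to a regular 8-gon of circumradius 7.159 (√(r²−h²) with h=9 from center) (area = (8/2)·7.159²·sin(360°/8) = 144.96 mm²); Taking the first minus the rest: starting from the cone (38.03 mm²), the r=11.5 sphere at (16, 8.5) misses the remaining region (no effect) — area = 38.03 mm². Overall, the cross-section is a single solid region. Net area = 38.03 mm².

38.03 mm²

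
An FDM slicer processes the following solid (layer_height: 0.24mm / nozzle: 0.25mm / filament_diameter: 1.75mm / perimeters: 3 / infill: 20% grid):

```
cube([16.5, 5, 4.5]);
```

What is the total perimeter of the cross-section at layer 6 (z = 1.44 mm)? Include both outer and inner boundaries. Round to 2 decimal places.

At z = 1.44 mm: the cube (footprint 16.5×5) is included at this height (perimeter 43.00 mm). Overall, the cross-section is a single solid region. Total boundary length (outer) = 43.00 mm.

43.00 mm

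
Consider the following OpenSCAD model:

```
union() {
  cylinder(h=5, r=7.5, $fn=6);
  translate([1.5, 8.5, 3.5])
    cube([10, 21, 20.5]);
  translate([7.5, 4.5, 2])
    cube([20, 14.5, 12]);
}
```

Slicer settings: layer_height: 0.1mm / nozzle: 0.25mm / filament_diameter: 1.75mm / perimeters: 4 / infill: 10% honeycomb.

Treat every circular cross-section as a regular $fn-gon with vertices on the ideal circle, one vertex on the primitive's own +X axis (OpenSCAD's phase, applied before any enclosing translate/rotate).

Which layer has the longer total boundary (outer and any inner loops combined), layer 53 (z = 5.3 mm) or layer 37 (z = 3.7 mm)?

layer 37 (z = 3.7 mm)

Layer 53 (z = 5.3): the cylinder is not intersected at this z (z outside [0, 5]); the cube at (1.5, 8.5) (footprint 10×21) is included at this height (perimeter 62.00 mm); the 20×14.5 cube at (7.5, 4.5) contributes its full rectangle (perimeter 69.00 mm); Taking the union: the regions partially overlap (shared area 42.00 mm²), so the edge portions inside another operand are dropped and the merged outline is re-measured after clipping — boundary = 102.00 mm. So its perimeter = 102.00 mm. Layer 37 (z = 3.7): the cylinder: section is a regular 6-gon, circumradius r=7.5 (perimeter = 2·6·7.500·sin(180°/6) = 45.00 mm); the cube at (1.5, 8.5) (footprint 10×21) is included at this height (perimeter 62.00 mm); the cube at (7.5, 4.5) is present — its section is the full 20×14.5 rectangle (perimeter 69.00 mm); Combining (union): the regions partially overlap (shared area 42.00 mm²), so the edge portions inside another operand are dropped and the merged outline is re-measured after clipping — boundary = 147.00 mm. So its perimeter = 147.00 mm. Layer 37 is larger (147.00 vs 102.00 mm).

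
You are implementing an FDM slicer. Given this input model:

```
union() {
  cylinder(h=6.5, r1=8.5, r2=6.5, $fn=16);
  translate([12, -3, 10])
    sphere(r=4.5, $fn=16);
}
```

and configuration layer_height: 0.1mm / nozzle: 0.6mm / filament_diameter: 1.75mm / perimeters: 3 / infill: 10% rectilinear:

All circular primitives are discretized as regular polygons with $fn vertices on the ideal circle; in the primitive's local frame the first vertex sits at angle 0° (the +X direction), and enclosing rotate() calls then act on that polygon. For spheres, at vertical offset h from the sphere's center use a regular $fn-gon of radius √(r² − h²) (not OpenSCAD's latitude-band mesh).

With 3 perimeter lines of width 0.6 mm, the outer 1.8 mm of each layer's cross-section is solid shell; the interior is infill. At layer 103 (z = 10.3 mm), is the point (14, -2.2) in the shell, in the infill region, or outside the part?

infill

At z = 10.3 mm: the cone is not intersected at this z (z outside [0, 6.5]); the sphere at (12, -3): section is a regular 16-gon, circumradius = √(r²−h²) = √(4.5²−0.3²) = 4.490; Merging all regions: only the r=4.5 sphere at (12, -3) is present, so the union is just that shape — 1 connected region. Overall, the cross-section is a single solid region. The nearest boundary edge runs (16.49, -3.00)→(16.15, -1.28); distance from the point to it = 2.29 mm. The point is inside the cross-section and 2.29 mm from the nearest boundary — more than the 1.8 mm shell width (3 × 0.6), so it's in the infill interior.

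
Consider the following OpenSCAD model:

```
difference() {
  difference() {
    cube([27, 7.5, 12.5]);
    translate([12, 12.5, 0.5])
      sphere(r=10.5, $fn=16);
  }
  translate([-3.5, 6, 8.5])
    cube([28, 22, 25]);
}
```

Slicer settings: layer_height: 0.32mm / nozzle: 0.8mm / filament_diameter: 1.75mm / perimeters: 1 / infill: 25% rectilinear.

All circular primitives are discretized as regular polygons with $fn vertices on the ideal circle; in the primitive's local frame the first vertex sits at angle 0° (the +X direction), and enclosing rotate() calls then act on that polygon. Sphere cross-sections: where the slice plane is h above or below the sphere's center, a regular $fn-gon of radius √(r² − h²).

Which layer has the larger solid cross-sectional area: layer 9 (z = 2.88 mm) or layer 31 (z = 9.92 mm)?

layer 31 (z = 9.92 mm)

Layer 9 (z = 2.88): the cube is present — its section is the full 27×7.5 rectangle (area 202.50 mm²); the r=10.5 sphere at (12, 12.5) slices to a regular 16-gon of circumradius 10.227 (√(r²−h²) with h=2.38 from center) (area = (16/2)·10.227²·sin(360°/16) = 320.19 mm²); After the difference (first − rest): starting from the 27×7.5 cube (202.50 mm²), the r=10.5 sphere at (12, 12.5) partially overlaps it — only the 63.35 mm² overlap (of its 320.19 mm²) is removed, clipping the outline — area = 139.15 mm²; the cube at (-3.5, 6) does not reach this height (z outside [8.5, 33.5]); Taking the first minus the rest: none of the subtracted shapes is present at this height, so the result so far is unchanged — area = 139.15 mm². So its area = 139.15 mm². Layer 31 (z = 9.92): the cube (footprint 27×7.5) is included at this height (area 202.50 mm²); the r=10.5 sphere at (12, 12.5) contributes a regular 16-gon of circumradius √(10.5²−9.42²) = 4.638 (area = (16/2)·4.638²·sin(360°/16) = 65.86 mm²); Subtracting the remaining from the first: starting from the 27×7.5 cube (202.50 mm²), the r=10.5 sphere at (12, 12.5) misses the remaining region (no effect) — area = 202.50 mm²; the 28×22 cube at (-3.5, 6) contributes its full rectangle (area 616.00 mm²); After the difference (first − rest): starting from that combined region (202.50 mm²), the 28×22 cube at (-3.5, 6) partially overlaps it — only the 36.75 mm² overlap (of its 616.00 mm²) is removed, clipping the outline — area = 165.75 mm². So its area = 165.75 mm². Layer 31 is larger (165.75 vs 139.15 mm²).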